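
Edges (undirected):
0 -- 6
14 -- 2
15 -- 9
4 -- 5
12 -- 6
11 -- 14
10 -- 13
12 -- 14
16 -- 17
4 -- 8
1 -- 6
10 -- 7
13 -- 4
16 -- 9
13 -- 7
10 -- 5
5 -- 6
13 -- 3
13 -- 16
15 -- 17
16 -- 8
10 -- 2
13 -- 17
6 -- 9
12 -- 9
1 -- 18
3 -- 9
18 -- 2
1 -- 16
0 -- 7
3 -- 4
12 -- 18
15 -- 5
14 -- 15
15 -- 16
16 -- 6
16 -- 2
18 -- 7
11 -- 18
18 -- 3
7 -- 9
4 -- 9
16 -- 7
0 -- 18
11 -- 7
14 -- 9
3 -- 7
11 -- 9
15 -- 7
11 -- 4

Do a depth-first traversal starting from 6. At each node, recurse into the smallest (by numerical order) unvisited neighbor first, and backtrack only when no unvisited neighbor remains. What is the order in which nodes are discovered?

6 → 0 → 7 → 3 → 4 → 5 → 10 → 2 → 14 → 9 → 11 → 18 → 1 → 16 → 8 → 13 → 17 → 15 → 12

Visit 6
6 → 0
0 → 7
7 → 3
3 → 4
4 → 5
5 → 10
10 → 2
2 → 14
14 → 9
9 → 11
11 → 18
18 → 1
1 → 16
16 → 8
16 → 13
13 → 17
17 → 15
18 → 12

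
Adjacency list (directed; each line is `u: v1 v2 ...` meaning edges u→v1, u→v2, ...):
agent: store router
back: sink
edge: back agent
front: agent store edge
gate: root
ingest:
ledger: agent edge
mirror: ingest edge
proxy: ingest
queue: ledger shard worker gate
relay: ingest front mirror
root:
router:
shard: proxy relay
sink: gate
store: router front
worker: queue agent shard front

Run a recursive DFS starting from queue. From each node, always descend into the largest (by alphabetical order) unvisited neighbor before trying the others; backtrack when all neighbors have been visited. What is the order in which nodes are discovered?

Visit queue
queue → worker
worker → shard
shard → relay
relay → mirror
mirror → ingest
mirror → edge
edge → back
back → sink
sink → gate
gate → root
edge → agent
agent → store
store → router
store → front
shard → proxy
queue → ledger

queue, worker, shard, relay, mirror, ingest, edge, back, sink, gate, root, agent, store, router, front, proxy, ledger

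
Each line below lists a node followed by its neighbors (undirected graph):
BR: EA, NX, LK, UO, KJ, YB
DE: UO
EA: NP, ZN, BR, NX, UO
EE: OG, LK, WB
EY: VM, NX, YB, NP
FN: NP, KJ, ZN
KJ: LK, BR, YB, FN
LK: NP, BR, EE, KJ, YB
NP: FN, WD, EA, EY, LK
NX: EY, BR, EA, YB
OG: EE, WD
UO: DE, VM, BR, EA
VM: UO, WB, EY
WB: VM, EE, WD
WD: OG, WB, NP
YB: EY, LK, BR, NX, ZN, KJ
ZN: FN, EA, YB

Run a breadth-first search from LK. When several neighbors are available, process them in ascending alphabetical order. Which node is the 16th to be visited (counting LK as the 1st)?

Visit LK; enqueue BR, EE, KJ, NP, YB → queue [BR, EE, KJ, NP, YB]
Visit BR; enqueue EA, NX, UO → queue [EE, KJ, NP, YB, EA, NX, UO]
Visit EE; enqueue OG, WB → queue [KJ, NP, YB, EA, NX, UO, OG, WB]
Visit KJ; enqueue FN → queue [NP, YB, EA, NX, UO, OG, WB, FN]
Visit NP; enqueue EY, WD → queue [YB, EA, NX, UO, OG, WB, FN, EY, WD]
Visit YB; enqueue ZN → queue [EA, NX, UO, OG, WB, FN, EY, WD, ZN]
Visit EA → queue [NX, UO, OG, WB, FN, EY, WD, ZN]
Visit NX → queue [UO, OG, WB, FN, EY, WD, ZN]
Visit UO; enqueue DE, VM → queue [OG, WB, FN, EY, WD, ZN, DE, VM]
Visit OG → queue [WB, FN, EY, WD, ZN, DE, VM]
Visit WB → queue [FN, EY, WD, ZN, DE, VM]
Visit FN → queue [EY, WD, ZN, DE, VM]
Visit EY → queue [WD, ZN, DE, VM]
Visit WD → queue [ZN, DE, VM]
Visit ZN → queue [DE, VM]
Visit DE → queue [VM]
Visit VM → queue []

Visit order: LK, BR, EE, KJ, NP, YB, EA, NX, UO, OG, WB, FN, EY, WD, ZN, DE, VM

DE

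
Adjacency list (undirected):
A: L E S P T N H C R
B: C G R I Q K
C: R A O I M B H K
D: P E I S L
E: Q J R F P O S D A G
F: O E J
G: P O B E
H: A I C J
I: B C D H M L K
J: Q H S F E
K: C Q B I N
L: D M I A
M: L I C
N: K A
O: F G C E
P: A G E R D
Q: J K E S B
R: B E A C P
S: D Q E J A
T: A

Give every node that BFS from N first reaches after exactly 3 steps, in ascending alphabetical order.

Level 0: N
Level 1: A, K
Level 2: B, C, E, H, I, L, P, Q, R, S, T
Level 3: D, F, G, J, M, O

D, F, G, J, M, O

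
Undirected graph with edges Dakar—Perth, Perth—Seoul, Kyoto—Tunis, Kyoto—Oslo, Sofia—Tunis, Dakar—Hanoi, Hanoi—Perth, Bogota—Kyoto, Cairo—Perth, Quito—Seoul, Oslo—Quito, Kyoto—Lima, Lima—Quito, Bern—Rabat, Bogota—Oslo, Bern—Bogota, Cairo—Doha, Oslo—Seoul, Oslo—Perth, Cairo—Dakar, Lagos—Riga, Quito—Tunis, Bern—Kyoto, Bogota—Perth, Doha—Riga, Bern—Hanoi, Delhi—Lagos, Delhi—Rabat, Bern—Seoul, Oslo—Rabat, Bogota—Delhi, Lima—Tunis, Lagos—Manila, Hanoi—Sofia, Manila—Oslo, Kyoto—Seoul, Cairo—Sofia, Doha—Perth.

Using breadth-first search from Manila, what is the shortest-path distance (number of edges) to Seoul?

Level 0: Manila
Level 1: Lagos, Oslo
Level 2: Bogota, Delhi, Kyoto, Perth, Quito, Rabat, Riga, Seoul
Level 3: Bern, Cairo, Dakar, Doha, Hanoi, Lima, Tunis
Level 4: Sofia
Seoul first appears at level 2.

2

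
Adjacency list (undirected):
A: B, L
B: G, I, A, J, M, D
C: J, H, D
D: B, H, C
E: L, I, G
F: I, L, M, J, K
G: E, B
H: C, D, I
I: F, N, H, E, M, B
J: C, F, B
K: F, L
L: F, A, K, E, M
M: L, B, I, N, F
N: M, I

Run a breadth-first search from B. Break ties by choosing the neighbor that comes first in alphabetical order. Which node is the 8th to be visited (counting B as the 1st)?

Visit B; enqueue A, D, G, I, J, M → queue [A, D, G, I, J, M]
Visit A; enqueue L → queue [D, G, I, J, M, L]
Visit D; enqueue C, H → queue [G, I, J, M, L, C, H]
Visit G; enqueue E → queue [I, J, M, L, C, H, E]
Visit I; enqueue F, N → queue [J, M, L, C, H, E, F, N]
Visit J → queue [M, L, C, H, E, F, N]
Visit M → queue [L, C, H, E, F, N]
Visit L; enqueue K → queue [C, H, E, F, N, K]
Visit C → queue [H, E, F, N, K]
Visit H → queue [E, F, N, K]
Visit E → queue [F, N, K]
Visit F → queue [N, K]
Visit N → queue [K]
Visit K → queue []

Visit order: B, A, D, G, I, J, M, L, C, H, E, F, N, K

L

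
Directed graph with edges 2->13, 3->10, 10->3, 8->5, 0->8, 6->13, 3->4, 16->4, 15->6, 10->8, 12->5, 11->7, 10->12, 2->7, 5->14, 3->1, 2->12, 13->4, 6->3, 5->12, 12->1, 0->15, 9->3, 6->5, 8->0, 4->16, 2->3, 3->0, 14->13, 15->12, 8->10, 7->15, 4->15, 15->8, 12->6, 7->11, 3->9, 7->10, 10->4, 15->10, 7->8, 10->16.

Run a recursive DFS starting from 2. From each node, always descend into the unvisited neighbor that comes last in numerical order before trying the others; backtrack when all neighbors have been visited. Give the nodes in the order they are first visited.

2 -> 13 -> 4 -> 16 -> 15 -> 12 -> 6 -> 5 -> 14 -> 3 -> 10 -> 8 -> 0 -> 9 -> 1 -> 7 -> 11

Visit 2
2 → 13
13 → 4
4 → 16
4 → 15
15 → 12
12 → 6
6 → 5
5 → 14
6 → 3
3 → 10
10 → 8
8 → 0
3 → 9
3 → 1
2 → 7
7 → 11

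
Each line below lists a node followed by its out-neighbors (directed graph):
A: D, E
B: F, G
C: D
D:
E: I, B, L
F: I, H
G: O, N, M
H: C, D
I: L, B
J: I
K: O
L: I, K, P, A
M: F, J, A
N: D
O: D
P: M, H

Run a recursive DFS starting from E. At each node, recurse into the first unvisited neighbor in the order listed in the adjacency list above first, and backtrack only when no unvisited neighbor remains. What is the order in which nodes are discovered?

E -> I -> L -> K -> O -> D -> P -> M -> F -> H -> C -> J -> A -> B -> G -> N

Visit E
E → I
I → L
L → K
K → O
O → D
L → P
P → M
M → F
F → H
H → C
M → J
M → A
I → B
B → G
G → N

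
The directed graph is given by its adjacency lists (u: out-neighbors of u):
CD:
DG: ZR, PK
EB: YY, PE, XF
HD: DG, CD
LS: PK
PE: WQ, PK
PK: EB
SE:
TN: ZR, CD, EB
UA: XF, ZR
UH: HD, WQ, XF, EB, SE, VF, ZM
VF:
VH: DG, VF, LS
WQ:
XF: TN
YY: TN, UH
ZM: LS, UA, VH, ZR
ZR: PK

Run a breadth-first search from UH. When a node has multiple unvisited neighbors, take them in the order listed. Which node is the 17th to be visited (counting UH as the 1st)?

ZR

Visit UH; enqueue HD, WQ, XF, EB, SE, VF, ZM → queue [HD, WQ, XF, EB, SE, VF, ZM]
Visit HD; enqueue DG, CD → queue [WQ, XF, EB, SE, VF, ZM, DG, CD]
Visit WQ → queue [XF, EB, SE, VF, ZM, DG, CD]
Visit XF; enqueue TN → queue [EB, SE, VF, ZM, DG, CD, TN]
Visit EB; enqueue YY, PE → queue [SE, VF, ZM, DG, CD, TN, YY, PE]
Visit SE → queue [VF, ZM, DG, CD, TN, YY, PE]
Visit VF → queue [ZM, DG, CD, TN, YY, PE]
Visit ZM; enqueue LS, UA, VH, ZR → queue [DG, CD, TN, YY, PE, LS, UA, VH, ZR]
Visit DG; enqueue PK → queue [CD, TN, YY, PE, LS, UA, VH, ZR, PK]
Visit CD → queue [TN, YY, PE, LS, UA, VH, ZR, PK]
Visit TN → queue [YY, PE, LS, UA, VH, ZR, PK]
Visit YY → queue [PE, LS, UA, VH, ZR, PK]
Visit PE → queue [LS, UA, VH, ZR, PK]
Visit LS → queue [UA, VH, ZR, PK]
Visit UA → queue [VH, ZR, PK]
Visit VH → queue [ZR, PK]
Visit ZR → queue [PK]
Visit PK → queue []

Visit order: UH, HD, WQ, XF, EB, SE, VF, ZM, DG, CD, TN, YY, PE, LS, UA, VH, ZR, PK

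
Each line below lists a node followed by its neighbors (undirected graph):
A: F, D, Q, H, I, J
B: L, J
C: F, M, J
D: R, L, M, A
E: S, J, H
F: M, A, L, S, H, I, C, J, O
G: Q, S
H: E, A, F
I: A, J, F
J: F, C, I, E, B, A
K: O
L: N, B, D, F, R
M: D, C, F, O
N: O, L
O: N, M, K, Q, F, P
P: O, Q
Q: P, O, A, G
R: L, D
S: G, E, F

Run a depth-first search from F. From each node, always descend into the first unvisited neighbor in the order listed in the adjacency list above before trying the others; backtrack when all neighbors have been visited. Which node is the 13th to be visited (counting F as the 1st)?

Visit F
F → M
M → D
D → R
R → L
L → N
N → O
O → K
O → Q
Q → P
Q → A
A → H
H → E
E → S
S → G
E → J
J → C
J → I
J → B

Visit order: F, M, D, R, L, N, O, K, Q, P, A, H, E, S, G, J, C, I, B

E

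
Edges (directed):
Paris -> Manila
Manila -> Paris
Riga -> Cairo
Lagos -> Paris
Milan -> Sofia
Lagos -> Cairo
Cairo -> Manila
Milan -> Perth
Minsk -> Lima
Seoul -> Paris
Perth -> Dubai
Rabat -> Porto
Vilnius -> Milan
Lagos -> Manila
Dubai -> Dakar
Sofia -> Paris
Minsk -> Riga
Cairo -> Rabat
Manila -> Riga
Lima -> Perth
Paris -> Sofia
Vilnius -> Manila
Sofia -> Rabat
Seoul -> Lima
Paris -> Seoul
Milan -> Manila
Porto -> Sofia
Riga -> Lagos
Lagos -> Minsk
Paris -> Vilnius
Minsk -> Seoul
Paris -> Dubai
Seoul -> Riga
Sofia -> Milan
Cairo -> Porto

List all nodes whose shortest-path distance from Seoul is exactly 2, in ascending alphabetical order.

Level 0: Seoul
Level 1: Lima, Paris, Riga
Level 2: Cairo, Dubai, Lagos, Manila, Perth, Sofia, Vilnius
Level 3: Dakar, Milan, Minsk, Porto, Rabat

Cairo, Dubai, Lagos, Manila, Perth, Sofia, Vilnius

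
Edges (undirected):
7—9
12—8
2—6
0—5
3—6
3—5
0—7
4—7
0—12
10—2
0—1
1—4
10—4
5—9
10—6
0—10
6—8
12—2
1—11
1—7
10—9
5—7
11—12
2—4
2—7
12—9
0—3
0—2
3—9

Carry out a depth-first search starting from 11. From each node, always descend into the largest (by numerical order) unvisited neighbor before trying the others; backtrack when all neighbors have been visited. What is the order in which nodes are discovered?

Visit 11
11 → 12
12 → 9
9 → 10
10 → 6
6 → 8
6 → 3
3 → 5
5 → 7
7 → 4
4 → 2
2 → 0
0 → 1

11 → 12 → 9 → 10 → 6 → 8 → 3 → 5 → 7 → 4 → 2 → 0 → 1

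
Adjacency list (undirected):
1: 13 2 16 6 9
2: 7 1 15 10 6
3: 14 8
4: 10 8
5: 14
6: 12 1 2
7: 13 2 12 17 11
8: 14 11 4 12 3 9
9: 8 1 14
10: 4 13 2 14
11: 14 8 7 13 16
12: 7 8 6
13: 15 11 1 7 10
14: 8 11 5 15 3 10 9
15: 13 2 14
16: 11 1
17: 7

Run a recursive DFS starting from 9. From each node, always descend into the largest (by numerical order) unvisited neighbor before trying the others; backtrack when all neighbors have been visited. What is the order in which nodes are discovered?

9, 14, 15, 13, 11, 16, 1, 6, 12, 8, 4, 10, 2, 7, 17, 3, 5

Visit 9
9 → 14
14 → 15
15 → 13
13 → 11
11 → 16
16 → 1
1 → 6
6 → 12
12 → 8
8 → 4
4 → 10
10 → 2
2 → 7
7 → 17
8 → 3
14 → 5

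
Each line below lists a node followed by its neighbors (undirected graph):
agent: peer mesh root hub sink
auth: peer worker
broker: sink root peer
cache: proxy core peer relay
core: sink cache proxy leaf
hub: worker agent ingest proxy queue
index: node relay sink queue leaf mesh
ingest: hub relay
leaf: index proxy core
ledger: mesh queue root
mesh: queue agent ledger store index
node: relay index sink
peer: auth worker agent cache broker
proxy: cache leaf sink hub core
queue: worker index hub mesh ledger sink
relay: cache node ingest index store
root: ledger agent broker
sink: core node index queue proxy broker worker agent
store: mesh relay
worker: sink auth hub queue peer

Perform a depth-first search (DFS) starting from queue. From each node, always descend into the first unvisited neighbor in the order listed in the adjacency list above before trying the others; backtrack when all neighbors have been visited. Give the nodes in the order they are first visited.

queue → worker → sink → core → cache → proxy → leaf → index → node → relay → ingest → hub → agent → peer → auth → broker → root → ledger → mesh → store

Visit queue
queue → worker
worker → sink
sink → core
core → cache
cache → proxy
proxy → leaf
leaf → index
index → node
node → relay
relay → ingest
ingest → hub
hub → agent
agent → peer
peer → auth
peer → broker
broker → root
root → ledger
ledger → mesh
mesh → store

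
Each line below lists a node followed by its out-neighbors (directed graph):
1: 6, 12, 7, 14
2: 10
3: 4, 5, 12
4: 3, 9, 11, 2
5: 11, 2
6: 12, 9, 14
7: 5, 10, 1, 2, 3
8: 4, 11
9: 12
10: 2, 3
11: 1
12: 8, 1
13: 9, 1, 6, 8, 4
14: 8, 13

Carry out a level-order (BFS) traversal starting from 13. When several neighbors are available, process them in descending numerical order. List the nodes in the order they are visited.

Visit 13; enqueue 9, 8, 6, 4, 1 → queue [9, 8, 6, 4, 1]
Visit 9; enqueue 12 → queue [8, 6, 4, 1, 12]
Visit 8; enqueue 11 → queue [6, 4, 1, 12, 11]
Visit 6; enqueue 14 → queue [4, 1, 12, 11, 14]
Visit 4; enqueue 3, 2 → queue [1, 12, 11, 14, 3, 2]
Visit 1; enqueue 7 → queue [12, 11, 14, 3, 2, 7]
Visit 12 → queue [11, 14, 3, 2, 7]
Visit 11 → queue [14, 3, 2, 7]
Visit 14 → queue [3, 2, 7]
Visit 3; enqueue 5 → queue [2, 7, 5]
Visit 2; enqueue 10 → queue [7, 5, 10]
Visit 7 → queue [5, 10]
Visit 5 → queue [10]
Visit 10 → queue []

13 9 8 6 4 1 12 11 14 3 2 7 5 10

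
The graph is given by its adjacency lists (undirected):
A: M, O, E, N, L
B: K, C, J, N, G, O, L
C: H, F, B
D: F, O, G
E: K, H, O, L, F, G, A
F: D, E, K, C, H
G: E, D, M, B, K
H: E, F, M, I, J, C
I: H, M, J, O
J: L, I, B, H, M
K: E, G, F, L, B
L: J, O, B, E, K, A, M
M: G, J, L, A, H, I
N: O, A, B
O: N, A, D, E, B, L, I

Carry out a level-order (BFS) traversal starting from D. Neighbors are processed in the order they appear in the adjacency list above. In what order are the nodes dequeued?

D, F, O, G, E, K, C, H, N, A, B, L, I, M, J

Visit D; enqueue F, O, G → queue [F, O, G]
Visit F; enqueue E, K, C, H → queue [O, G, E, K, C, H]
Visit O; enqueue N, A, B, L, I → queue [G, E, K, C, H, N, A, B, L, I]
Visit G; enqueue M → queue [E, K, C, H, N, A, B, L, I, M]
Visit E → queue [K, C, H, N, A, B, L, I, M]
Visit K → queue [C, H, N, A, B, L, I, M]
Visit C → queue [H, N, A, B, L, I, M]
Visit H; enqueue J → queue [N, A, B, L, I, M, J]
Visit N → queue [A, B, L, I, M, J]
Visit A → queue [B, L, I, M, J]
Visit B → queue [L, I, M, J]
Visit L → queue [I, M, J]
Visit I → queue [M, J]
Visit M → queue [J]
Visit J → queue []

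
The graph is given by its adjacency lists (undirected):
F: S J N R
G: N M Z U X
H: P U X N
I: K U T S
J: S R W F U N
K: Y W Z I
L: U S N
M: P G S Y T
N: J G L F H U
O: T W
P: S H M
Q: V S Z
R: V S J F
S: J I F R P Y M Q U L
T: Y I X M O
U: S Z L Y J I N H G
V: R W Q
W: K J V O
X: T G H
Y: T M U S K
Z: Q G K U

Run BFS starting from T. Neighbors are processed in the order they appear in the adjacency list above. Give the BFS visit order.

Visit T; enqueue Y, I, X, M, O → queue [Y, I, X, M, O]
Visit Y; enqueue U, S, K → queue [I, X, M, O, U, S, K]
Visit I → queue [X, M, O, U, S, K]
Visit X; enqueue G, H → queue [M, O, U, S, K, G, H]
Visit M; enqueue P → queue [O, U, S, K, G, H, P]
Visit O; enqueue W → queue [U, S, K, G, H, P, W]
Visit U; enqueue Z, L, J, N → queue [S, K, G, H, P, W, Z, L, J, N]
Visit S; enqueue F, R, Q → queue [K, G, H, P, W, Z, L, J, N, F, R, Q]
Visit K → queue [G, H, P, W, Z, L, J, N, F, R, Q]
Visit G → queue [H, P, W, Z, L, J, N, F, R, Q]
Visit H → queue [P, W, Z, L, J, N, F, R, Q]
Visit P → queue [W, Z, L, J, N, F, R, Q]
Visit W; enqueue V → queue [Z, L, J, N, F, R, Q, V]
Visit Z → queue [L, J, N, F, R, Q, V]
Visit L → queue [J, N, F, R, Q, V]
Visit J → queue [N, F, R, Q, V]
Visit N → queue [F, R, Q, V]
Visit F → queue [R, Q, V]
Visit R → queue [Q, V]
Visit Q → queue [V]
Visit V → queue []

T, Y, I, X, M, O, U, S, K, G, H, P, W, Z, L, J, N, F, R, Q, V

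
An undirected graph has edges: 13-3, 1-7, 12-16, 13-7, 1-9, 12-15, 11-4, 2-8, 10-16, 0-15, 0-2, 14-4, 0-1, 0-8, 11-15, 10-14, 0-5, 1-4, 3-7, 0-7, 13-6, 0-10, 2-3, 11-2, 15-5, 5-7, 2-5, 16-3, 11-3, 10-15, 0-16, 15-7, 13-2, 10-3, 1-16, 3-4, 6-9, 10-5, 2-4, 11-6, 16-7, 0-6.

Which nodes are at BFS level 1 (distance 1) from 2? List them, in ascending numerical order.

Level 0: 2
Level 1: 0, 3, 4, 5, 8, 11, 13
Level 2: 1, 6, 7, 10, 14, 15, 16
Level 3: 9, 12

0, 3, 4, 5, 8, 11, 13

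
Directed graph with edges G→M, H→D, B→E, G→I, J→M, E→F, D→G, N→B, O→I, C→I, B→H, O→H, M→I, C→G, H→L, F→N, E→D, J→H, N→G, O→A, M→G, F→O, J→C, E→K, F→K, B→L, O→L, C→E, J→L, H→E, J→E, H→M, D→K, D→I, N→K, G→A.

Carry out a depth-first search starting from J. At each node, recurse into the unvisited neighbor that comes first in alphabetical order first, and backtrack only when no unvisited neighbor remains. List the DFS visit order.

Visit J
J → C
C → E
E → D
D → G
G → A
G → I
G → M
D → K
E → F
F → N
N → B
B → H
H → L
F → O

J C E D G A I M K F N B H L O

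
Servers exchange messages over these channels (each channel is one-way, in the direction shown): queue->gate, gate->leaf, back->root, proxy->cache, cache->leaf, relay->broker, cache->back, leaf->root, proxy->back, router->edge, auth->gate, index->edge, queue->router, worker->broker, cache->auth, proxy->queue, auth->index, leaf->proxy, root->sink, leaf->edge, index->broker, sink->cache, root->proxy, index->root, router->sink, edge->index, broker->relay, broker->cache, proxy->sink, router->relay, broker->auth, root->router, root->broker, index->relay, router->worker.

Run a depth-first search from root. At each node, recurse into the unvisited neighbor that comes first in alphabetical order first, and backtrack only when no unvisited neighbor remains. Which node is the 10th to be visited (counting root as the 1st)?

back

Visit root
root → broker
broker → auth
auth → gate
gate → leaf
leaf → edge
edge → index
index → relay
leaf → proxy
proxy → back
proxy → cache
proxy → queue
queue → router
router → sink
router → worker

Visit order: root, broker, auth, gate, leaf, edge, index, relay, proxy, back, cache, queue, router, sink, worker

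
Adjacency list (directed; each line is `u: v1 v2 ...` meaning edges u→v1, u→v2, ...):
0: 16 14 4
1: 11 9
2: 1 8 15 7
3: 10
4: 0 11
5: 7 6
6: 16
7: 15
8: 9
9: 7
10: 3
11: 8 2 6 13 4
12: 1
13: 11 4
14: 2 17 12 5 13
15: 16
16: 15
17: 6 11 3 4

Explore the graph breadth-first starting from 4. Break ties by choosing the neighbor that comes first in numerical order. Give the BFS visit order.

4, 0, 11, 14, 16, 2, 6, 8, 13, 5, 12, 17, 15, 1, 7, 9, 3, 10

Visit 4; enqueue 0, 11 → queue [0, 11]
Visit 0; enqueue 14, 16 → queue [11, 14, 16]
Visit 11; enqueue 2, 6, 8, 13 → queue [14, 16, 2, 6, 8, 13]
Visit 14; enqueue 5, 12, 17 → queue [16, 2, 6, 8, 13, 5, 12, 17]
Visit 16; enqueue 15 → queue [2, 6, 8, 13, 5, 12, 17, 15]
Visit 2; enqueue 1, 7 → queue [6, 8, 13, 5, 12, 17, 15, 1, 7]
Visit 6 → queue [8, 13, 5, 12, 17, 15, 1, 7]
Visit 8; enqueue 9 → queue [13, 5, 12, 17, 15, 1, 7, 9]
Visit 13 → queue [5, 12, 17, 15, 1, 7, 9]
Visit 5 → queue [12, 17, 15, 1, 7, 9]
Visit 12 → queue [17, 15, 1, 7, 9]
Visit 17; enqueue 3 → queue [15, 1, 7, 9, 3]
Visit 15 → queue [1, 7, 9, 3]
Visit 1 → queue [7, 9, 3]
Visit 7 → queue [9, 3]
Visit 9 → queue [3]
Visit 3; enqueue 10 → queue [10]
Visit 10 → queue []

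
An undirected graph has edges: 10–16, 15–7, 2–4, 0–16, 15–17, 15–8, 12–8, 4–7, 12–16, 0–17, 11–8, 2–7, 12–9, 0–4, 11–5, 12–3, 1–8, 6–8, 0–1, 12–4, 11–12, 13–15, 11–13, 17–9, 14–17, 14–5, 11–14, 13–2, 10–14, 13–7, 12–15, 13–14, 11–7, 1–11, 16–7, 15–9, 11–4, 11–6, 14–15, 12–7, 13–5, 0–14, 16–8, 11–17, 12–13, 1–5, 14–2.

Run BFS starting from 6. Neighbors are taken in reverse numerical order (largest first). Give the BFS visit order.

6 11 8 17 14 13 12 7 5 4 1 16 15 9 0 10 2 3

Visit 6; enqueue 11, 8 → queue [11, 8]
Visit 11; enqueue 17, 14, 13, 12, 7, 5, 4, 1 → queue [8, 17, 14, 13, 12, 7, 5, 4, 1]
Visit 8; enqueue 16, 15 → queue [17, 14, 13, 12, 7, 5, 4, 1, 16, 15]
Visit 17; enqueue 9, 0 → queue [14, 13, 12, 7, 5, 4, 1, 16, 15, 9, 0]
Visit 14; enqueue 10, 2 → queue [13, 12, 7, 5, 4, 1, 16, 15, 9, 0, 10, 2]
Visit 13 → queue [12, 7, 5, 4, 1, 16, 15, 9, 0, 10, 2]
Visit 12; enqueue 3 → queue [7, 5, 4, 1, 16, 15, 9, 0, 10, 2, 3]
Visit 7 → queue [5, 4, 1, 16, 15, 9, 0, 10, 2, 3]
Visit 5 → queue [4, 1, 16, 15, 9, 0, 10, 2, 3]
Visit 4 → queue [1, 16, 15, 9, 0, 10, 2, 3]
Visit 1 → queue [16, 15, 9, 0, 10, 2, 3]
Visit 16 → queue [15, 9, 0, 10, 2, 3]
Visit 15 → queue [9, 0, 10, 2, 3]
Visit 9 → queue [0, 10, 2, 3]
Visit 0 → queue [10, 2, 3]
Visit 10 → queue [2, 3]
Visit 2 → queue [3]
Visit 3 → queue []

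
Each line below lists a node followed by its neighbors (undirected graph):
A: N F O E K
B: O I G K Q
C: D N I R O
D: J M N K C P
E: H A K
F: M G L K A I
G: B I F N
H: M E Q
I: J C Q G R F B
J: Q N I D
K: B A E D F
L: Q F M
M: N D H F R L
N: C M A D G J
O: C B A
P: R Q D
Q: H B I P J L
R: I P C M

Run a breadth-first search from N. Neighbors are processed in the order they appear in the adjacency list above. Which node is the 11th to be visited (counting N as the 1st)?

H

Visit N; enqueue C, M, A, D, G, J → queue [C, M, A, D, G, J]
Visit C; enqueue I, R, O → queue [M, A, D, G, J, I, R, O]
Visit M; enqueue H, F, L → queue [A, D, G, J, I, R, O, H, F, L]
Visit A; enqueue E, K → queue [D, G, J, I, R, O, H, F, L, E, K]
Visit D; enqueue P → queue [G, J, I, R, O, H, F, L, E, K, P]
Visit G; enqueue B → queue [J, I, R, O, H, F, L, E, K, P, B]
Visit J; enqueue Q → queue [I, R, O, H, F, L, E, K, P, B, Q]
Visit I → queue [R, O, H, F, L, E, K, P, B, Q]
Visit R → queue [O, H, F, L, E, K, P, B, Q]
Visit O → queue [H, F, L, E, K, P, B, Q]
Visit H → queue [F, L, E, K, P, B, Q]
Visit F → queue [L, E, K, P, B, Q]
Visit L → queue [E, K, P, B, Q]
Visit E → queue [K, P, B, Q]
Visit K → queue [P, B, Q]
Visit P → queue [B, Q]
Visit B → queue [Q]
Visit Q → queue []

Visit order: N, C, M, A, D, G, J, I, R, O, H, F, L, E, K, P, B, Q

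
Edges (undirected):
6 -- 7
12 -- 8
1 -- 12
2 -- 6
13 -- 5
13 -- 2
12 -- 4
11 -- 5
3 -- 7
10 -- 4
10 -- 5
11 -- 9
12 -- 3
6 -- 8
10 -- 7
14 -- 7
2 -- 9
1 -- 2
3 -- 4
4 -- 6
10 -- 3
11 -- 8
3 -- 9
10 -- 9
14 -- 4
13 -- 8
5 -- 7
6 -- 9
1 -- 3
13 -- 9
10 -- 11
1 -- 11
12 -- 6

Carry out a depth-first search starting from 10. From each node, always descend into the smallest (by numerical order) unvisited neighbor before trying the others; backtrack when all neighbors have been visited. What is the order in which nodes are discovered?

10, 3, 1, 2, 6, 4, 12, 8, 11, 5, 7, 14, 13, 9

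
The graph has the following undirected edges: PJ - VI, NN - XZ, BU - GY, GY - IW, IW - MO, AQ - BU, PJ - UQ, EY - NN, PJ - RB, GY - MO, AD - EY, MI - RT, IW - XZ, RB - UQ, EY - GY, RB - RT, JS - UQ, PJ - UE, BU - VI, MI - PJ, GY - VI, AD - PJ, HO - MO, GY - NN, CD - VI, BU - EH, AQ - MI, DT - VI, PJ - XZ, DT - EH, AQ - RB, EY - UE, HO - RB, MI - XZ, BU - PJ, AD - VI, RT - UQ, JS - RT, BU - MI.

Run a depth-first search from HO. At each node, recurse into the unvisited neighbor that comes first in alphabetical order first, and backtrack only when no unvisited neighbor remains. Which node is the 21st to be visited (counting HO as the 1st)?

UQ

Visit HO
HO → MO
MO → GY
GY → BU
BU → AQ
AQ → MI
MI → PJ
PJ → AD
AD → EY
EY → NN
NN → XZ
XZ → IW
EY → UE
AD → VI
VI → CD
VI → DT
DT → EH
PJ → RB
RB → RT
RT → JS
JS → UQ

Visit order: HO, MO, GY, BU, AQ, MI, PJ, AD, EY, NN, XZ, IW, UE, VI, CD, DT, EH, RB, RT, JS, UQ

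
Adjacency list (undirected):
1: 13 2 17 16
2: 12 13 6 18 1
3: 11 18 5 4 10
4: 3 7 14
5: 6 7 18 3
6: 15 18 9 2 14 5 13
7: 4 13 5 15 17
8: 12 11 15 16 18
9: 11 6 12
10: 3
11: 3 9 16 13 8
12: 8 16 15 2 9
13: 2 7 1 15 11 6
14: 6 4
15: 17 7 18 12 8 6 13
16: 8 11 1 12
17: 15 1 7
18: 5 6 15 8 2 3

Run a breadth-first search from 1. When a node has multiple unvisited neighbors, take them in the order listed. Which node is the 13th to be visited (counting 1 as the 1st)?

4

Visit 1; enqueue 13, 2, 17, 16 → queue [13, 2, 17, 16]
Visit 13; enqueue 7, 15, 11, 6 → queue [2, 17, 16, 7, 15, 11, 6]
Visit 2; enqueue 12, 18 → queue [17, 16, 7, 15, 11, 6, 12, 18]
Visit 17 → queue [16, 7, 15, 11, 6, 12, 18]
Visit 16; enqueue 8 → queue [7, 15, 11, 6, 12, 18, 8]
Visit 7; enqueue 4, 5 → queue [15, 11, 6, 12, 18, 8, 4, 5]
Visit 15 → queue [11, 6, 12, 18, 8, 4, 5]
Visit 11; enqueue 3, 9 → queue [6, 12, 18, 8, 4, 5, 3, 9]
Visit 6; enqueue 14 → queue [12, 18, 8, 4, 5, 3, 9, 14]
Visit 12 → queue [18, 8, 4, 5, 3, 9, 14]
Visit 18 → queue [8, 4, 5, 3, 9, 14]
Visit 8 → queue [4, 5, 3, 9, 14]
Visit 4 → queue [5, 3, 9, 14]
Visit 5 → queue [3, 9, 14]
Visit 3; enqueue 10 → queue [9, 14, 10]
Visit 9 → queue [14, 10]
Visit 14 → queue [10]
Visit 10 → queue []

Visit order: 1, 13, 2, 17, 16, 7, 15, 11, 6, 12, 18, 8, 4, 5, 3, 9, 14, 10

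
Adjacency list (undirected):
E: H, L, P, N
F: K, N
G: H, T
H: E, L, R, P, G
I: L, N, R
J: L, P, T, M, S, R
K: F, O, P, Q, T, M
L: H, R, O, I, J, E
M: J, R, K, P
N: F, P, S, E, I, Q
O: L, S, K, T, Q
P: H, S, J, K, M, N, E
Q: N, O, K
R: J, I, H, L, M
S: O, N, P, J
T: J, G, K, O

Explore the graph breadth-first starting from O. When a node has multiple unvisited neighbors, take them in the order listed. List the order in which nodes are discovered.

Visit O; enqueue L, S, K, T, Q → queue [L, S, K, T, Q]
Visit L; enqueue H, R, I, J, E → queue [S, K, T, Q, H, R, I, J, E]
Visit S; enqueue N, P → queue [K, T, Q, H, R, I, J, E, N, P]
Visit K; enqueue F, M → queue [T, Q, H, R, I, J, E, N, P, F, M]
Visit T; enqueue G → queue [Q, H, R, I, J, E, N, P, F, M, G]
Visit Q → queue [H, R, I, J, E, N, P, F, M, G]
Visit H → queue [R, I, J, E, N, P, F, M, G]
Visit R → queue [I, J, E, N, P, F, M, G]
Visit I → queue [J, E, N, P, F, M, G]
Visit J → queue [E, N, P, F, M, G]
Visit E → queue [N, P, F, M, G]
Visit N → queue [P, F, M, G]
Visit P → queue [F, M, G]
Visit F → queue [M, G]
Visit M → queue [G]
Visit G → queue []

O -> L -> S -> K -> T -> Q -> H -> R -> I -> J -> E -> N -> P -> F -> M -> G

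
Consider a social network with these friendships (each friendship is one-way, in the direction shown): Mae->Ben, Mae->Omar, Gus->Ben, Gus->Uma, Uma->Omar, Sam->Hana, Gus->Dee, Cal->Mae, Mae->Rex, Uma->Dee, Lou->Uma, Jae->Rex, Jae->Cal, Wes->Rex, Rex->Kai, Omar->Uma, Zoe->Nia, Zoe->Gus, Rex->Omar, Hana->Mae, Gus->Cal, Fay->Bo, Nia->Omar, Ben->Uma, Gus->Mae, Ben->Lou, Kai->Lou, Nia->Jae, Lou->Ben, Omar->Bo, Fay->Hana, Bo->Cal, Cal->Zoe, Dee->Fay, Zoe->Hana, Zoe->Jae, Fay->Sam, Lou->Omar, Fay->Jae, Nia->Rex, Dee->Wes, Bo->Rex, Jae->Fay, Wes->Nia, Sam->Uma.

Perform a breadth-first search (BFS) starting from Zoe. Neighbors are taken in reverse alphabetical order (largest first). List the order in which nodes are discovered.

Zoe, Nia, Jae, Hana, Gus, Rex, Omar, Fay, Cal, Mae, Uma, Dee, Ben, Kai, Bo, Sam, Wes, Lou

Visit Zoe; enqueue Nia, Jae, Hana, Gus → queue [Nia, Jae, Hana, Gus]
Visit Nia; enqueue Rex, Omar → queue [Jae, Hana, Gus, Rex, Omar]
Visit Jae; enqueue Fay, Cal → queue [Hana, Gus, Rex, Omar, Fay, Cal]
Visit Hana; enqueue Mae → queue [Gus, Rex, Omar, Fay, Cal, Mae]
Visit Gus; enqueue Uma, Dee, Ben → queue [Rex, Omar, Fay, Cal, Mae, Uma, Dee, Ben]
Visit Rex; enqueue Kai → queue [Omar, Fay, Cal, Mae, Uma, Dee, Ben, Kai]
Visit Omar; enqueue Bo → queue [Fay, Cal, Mae, Uma, Dee, Ben, Kai, Bo]
Visit Fay; enqueue Sam → queue [Cal, Mae, Uma, Dee, Ben, Kai, Bo, Sam]
Visit Cal → queue [Mae, Uma, Dee, Ben, Kai, Bo, Sam]
Visit Mae → queue [Uma, Dee, Ben, Kai, Bo, Sam]
Visit Uma → queue [Dee, Ben, Kai, Bo, Sam]
Visit Dee; enqueue Wes → queue [Ben, Kai, Bo, Sam, Wes]
Visit Ben; enqueue Lou → queue [Kai, Bo, Sam, Wes, Lou]
Visit Kai → queue [Bo, Sam, Wes, Lou]
Visit Bo → queue [Sam, Wes, Lou]
Visit Sam → queue [Wes, Lou]
Visit Wes → queue [Lou]
Visit Lou → queue []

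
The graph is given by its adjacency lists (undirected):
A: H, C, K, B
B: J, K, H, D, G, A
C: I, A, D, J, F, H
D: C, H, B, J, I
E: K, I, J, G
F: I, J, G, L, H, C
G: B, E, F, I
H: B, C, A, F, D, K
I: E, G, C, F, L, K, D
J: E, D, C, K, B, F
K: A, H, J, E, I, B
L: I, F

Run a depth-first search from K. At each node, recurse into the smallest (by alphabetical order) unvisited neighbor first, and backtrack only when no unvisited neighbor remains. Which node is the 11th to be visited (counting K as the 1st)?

Visit K
K → A
A → B
B → D
D → C
C → F
F → G
G → E
E → I
I → L
E → J
F → H

Visit order: K, A, B, D, C, F, G, E, I, L, J, H

J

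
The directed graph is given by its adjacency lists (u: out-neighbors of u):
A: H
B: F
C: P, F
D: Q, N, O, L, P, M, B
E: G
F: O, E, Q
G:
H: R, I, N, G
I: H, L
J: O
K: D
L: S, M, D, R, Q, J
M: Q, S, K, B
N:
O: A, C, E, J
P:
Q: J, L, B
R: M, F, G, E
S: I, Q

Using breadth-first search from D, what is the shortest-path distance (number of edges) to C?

2

Level 0: D
Level 1: B, L, M, N, O, P, Q
Level 2: A, C, E, F, J, K, R, S
Level 3: G, H, I
C first appears at level 2.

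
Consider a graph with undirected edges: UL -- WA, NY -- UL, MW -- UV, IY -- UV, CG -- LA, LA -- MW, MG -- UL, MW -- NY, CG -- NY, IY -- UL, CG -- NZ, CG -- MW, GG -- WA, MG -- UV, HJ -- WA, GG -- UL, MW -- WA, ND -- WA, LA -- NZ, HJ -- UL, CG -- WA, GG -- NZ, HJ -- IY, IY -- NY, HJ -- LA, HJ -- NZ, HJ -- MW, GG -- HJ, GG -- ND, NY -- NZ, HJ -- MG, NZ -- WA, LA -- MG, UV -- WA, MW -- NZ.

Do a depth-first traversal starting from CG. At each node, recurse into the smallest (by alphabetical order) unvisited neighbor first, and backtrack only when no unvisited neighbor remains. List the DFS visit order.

CG, LA, HJ, GG, ND, WA, MW, NY, IY, UL, MG, UV, NZ

Visit CG
CG → LA
LA → HJ
HJ → GG
GG → ND
ND → WA
WA → MW
MW → NY
NY → IY
IY → UL
UL → MG
MG → UV
NY → NZ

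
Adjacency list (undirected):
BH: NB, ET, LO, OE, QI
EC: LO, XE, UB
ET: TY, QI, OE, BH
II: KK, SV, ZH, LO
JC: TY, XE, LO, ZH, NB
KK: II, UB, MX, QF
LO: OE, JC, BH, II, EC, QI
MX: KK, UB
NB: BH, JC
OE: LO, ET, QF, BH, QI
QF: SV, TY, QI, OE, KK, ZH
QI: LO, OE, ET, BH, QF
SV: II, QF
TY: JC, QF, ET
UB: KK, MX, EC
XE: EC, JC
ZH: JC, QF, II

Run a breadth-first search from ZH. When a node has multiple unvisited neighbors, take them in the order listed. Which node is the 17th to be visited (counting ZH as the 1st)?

MX

Visit ZH; enqueue JC, QF, II → queue [JC, QF, II]
Visit JC; enqueue TY, XE, LO, NB → queue [QF, II, TY, XE, LO, NB]
Visit QF; enqueue SV, QI, OE, KK → queue [II, TY, XE, LO, NB, SV, QI, OE, KK]
Visit II → queue [TY, XE, LO, NB, SV, QI, OE, KK]
Visit TY; enqueue ET → queue [XE, LO, NB, SV, QI, OE, KK, ET]
Visit XE; enqueue EC → queue [LO, NB, SV, QI, OE, KK, ET, EC]
Visit LO; enqueue BH → queue [NB, SV, QI, OE, KK, ET, EC, BH]
Visit NB → queue [SV, QI, OE, KK, ET, EC, BH]
Visit SV → queue [QI, OE, KK, ET, EC, BH]
Visit QI → queue [OE, KK, ET, EC, BH]
Visit OE → queue [KK, ET, EC, BH]
Visit KK; enqueue UB, MX → queue [ET, EC, BH, UB, MX]
Visit ET → queue [EC, BH, UB, MX]
Visit EC → queue [BH, UB, MX]
Visit BH → queue [UB, MX]
Visit UB → queue [MX]
Visit MX → queue []

Visit order: ZH, JC, QF, II, TY, XE, LO, NB, SV, QI, OE, KK, ET, EC, BH, UB, MX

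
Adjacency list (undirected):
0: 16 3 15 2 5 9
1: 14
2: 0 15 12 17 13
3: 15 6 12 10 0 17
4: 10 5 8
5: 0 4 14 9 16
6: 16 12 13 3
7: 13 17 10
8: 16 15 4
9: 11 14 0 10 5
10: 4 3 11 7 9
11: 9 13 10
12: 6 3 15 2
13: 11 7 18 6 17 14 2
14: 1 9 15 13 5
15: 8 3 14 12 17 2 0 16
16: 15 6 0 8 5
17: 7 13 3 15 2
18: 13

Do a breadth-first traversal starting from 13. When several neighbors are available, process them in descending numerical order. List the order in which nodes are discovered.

13 → 18 → 17 → 14 → 11 → 7 → 6 → 2 → 15 → 3 → 9 → 5 → 1 → 10 → 16 → 12 → 0 → 8 → 4

Visit 13; enqueue 18, 17, 14, 11, 7, 6, 2 → queue [18, 17, 14, 11, 7, 6, 2]
Visit 18 → queue [17, 14, 11, 7, 6, 2]
Visit 17; enqueue 15, 3 → queue [14, 11, 7, 6, 2, 15, 3]
Visit 14; enqueue 9, 5, 1 → queue [11, 7, 6, 2, 15, 3, 9, 5, 1]
Visit 11; enqueue 10 → queue [7, 6, 2, 15, 3, 9, 5, 1, 10]
Visit 7 → queue [6, 2, 15, 3, 9, 5, 1, 10]
Visit 6; enqueue 16, 12 → queue [2, 15, 3, 9, 5, 1, 10, 16, 12]
Visit 2; enqueue 0 → queue [15, 3, 9, 5, 1, 10, 16, 12, 0]
Visit 15; enqueue 8 → queue [3, 9, 5, 1, 10, 16, 12, 0, 8]
Visit 3 → queue [9, 5, 1, 10, 16, 12, 0, 8]
Visit 9 → queue [5, 1, 10, 16, 12, 0, 8]
Visit 5; enqueue 4 → queue [1, 10, 16, 12, 0, 8, 4]
Visit 1 → queue [10, 16, 12, 0, 8, 4]
Visit 10 → queue [16, 12, 0, 8, 4]
Visit 16 → queue [12, 0, 8, 4]
Visit 12 → queue [0, 8, 4]
Visit 0 → queue [8, 4]
Visit 8 → queue [4]
Visit 4 → queue []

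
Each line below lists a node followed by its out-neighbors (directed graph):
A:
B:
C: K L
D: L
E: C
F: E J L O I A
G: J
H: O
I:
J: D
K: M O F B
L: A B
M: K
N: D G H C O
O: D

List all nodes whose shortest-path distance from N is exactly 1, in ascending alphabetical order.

C, D, G, H, O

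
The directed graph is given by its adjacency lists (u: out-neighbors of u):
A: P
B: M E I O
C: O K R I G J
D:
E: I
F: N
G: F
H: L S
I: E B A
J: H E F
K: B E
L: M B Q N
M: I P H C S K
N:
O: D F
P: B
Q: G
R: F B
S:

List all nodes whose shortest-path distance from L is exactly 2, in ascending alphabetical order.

C, E, G, H, I, K, O, P, S

Level 0: L
Level 1: B, M, N, Q
Level 2: C, E, G, H, I, K, O, P, S
Level 3: A, D, F, J, R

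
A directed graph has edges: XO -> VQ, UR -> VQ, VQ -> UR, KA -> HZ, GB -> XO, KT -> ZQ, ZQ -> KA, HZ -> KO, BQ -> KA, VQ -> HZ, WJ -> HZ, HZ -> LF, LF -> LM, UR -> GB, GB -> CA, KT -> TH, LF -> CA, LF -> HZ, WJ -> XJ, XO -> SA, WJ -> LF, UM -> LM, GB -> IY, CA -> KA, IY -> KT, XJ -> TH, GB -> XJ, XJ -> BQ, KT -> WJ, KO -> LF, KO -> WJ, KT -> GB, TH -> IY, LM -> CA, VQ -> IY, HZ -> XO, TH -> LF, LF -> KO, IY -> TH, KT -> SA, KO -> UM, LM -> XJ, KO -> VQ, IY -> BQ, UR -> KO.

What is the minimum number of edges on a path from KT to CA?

2

Level 0: KT
Level 1: GB, SA, TH, WJ, ZQ
Level 2: CA, HZ, IY, KA, LF, XJ, XO
Level 3: BQ, KO, LM, VQ
Level 4: UM, UR
CA first appears at level 2.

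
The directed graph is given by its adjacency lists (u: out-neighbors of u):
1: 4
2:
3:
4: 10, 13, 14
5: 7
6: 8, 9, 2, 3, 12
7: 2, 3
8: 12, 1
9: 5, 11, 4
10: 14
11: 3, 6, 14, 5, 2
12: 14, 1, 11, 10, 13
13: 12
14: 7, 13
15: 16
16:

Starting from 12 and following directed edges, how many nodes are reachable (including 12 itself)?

BFS from 12 visits: 12, 14, 1, 11, 10, 13, 7, 4, 3, 6, 5, 2, 8, 9
Reachable nodes: 14 of 16 total.

14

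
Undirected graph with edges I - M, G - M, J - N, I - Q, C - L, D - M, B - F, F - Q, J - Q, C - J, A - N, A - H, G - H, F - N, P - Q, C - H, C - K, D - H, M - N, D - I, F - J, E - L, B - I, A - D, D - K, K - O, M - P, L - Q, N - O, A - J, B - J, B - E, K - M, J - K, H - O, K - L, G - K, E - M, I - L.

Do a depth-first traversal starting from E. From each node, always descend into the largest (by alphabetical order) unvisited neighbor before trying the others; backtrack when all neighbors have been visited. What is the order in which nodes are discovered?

E, M, P, Q, L, K, O, N, J, F, B, I, D, H, G, C, A

Visit E
E → M
M → P
P → Q
Q → L
L → K
K → O
O → N
N → J
J → F
F → B
B → I
I → D
D → H
H → G
H → C
H → A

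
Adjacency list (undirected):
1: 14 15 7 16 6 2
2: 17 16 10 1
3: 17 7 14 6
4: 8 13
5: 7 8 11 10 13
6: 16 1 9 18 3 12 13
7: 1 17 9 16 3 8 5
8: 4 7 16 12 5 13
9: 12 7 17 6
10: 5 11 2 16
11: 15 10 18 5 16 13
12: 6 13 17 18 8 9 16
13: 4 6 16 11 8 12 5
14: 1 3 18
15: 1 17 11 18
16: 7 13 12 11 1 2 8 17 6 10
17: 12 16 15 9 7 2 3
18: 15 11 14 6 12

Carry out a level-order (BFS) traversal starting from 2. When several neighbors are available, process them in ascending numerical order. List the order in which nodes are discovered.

2 1 10 16 17 6 7 14 15 5 11 8 12 13 3 9 18 4

Visit 2; enqueue 1, 10, 16, 17 → queue [1, 10, 16, 17]
Visit 1; enqueue 6, 7, 14, 15 → queue [10, 16, 17, 6, 7, 14, 15]
Visit 10; enqueue 5, 11 → queue [16, 17, 6, 7, 14, 15, 5, 11]
Visit 16; enqueue 8, 12, 13 → queue [17, 6, 7, 14, 15, 5, 11, 8, 12, 13]
Visit 17; enqueue 3, 9 → queue [6, 7, 14, 15, 5, 11, 8, 12, 13, 3, 9]
Visit 6; enqueue 18 → queue [7, 14, 15, 5, 11, 8, 12, 13, 3, 9, 18]
Visit 7 → queue [14, 15, 5, 11, 8, 12, 13, 3, 9, 18]
Visit 14 → queue [15, 5, 11, 8, 12, 13, 3, 9, 18]
Visit 15 → queue [5, 11, 8, 12, 13, 3, 9, 18]
Visit 5 → queue [11, 8, 12, 13, 3, 9, 18]
Visit 11 → queue [8, 12, 13, 3, 9, 18]
Visit 8; enqueue 4 → queue [12, 13, 3, 9, 18, 4]
Visit 12 → queue [13, 3, 9, 18, 4]
Visit 13 → queue [3, 9, 18, 4]
Visit 3 → queue [9, 18, 4]
Visit 9 → queue [18, 4]
Visit 18 → queue [4]
Visit 4 → queue []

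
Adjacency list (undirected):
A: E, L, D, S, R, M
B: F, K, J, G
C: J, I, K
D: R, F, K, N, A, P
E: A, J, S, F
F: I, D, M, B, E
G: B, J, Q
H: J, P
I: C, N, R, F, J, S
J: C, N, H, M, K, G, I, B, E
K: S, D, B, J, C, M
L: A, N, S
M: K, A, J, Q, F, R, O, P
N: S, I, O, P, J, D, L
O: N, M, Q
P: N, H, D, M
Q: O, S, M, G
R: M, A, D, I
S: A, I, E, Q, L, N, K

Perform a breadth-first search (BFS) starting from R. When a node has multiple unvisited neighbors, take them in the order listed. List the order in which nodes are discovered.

R, M, A, D, I, K, J, Q, F, O, P, E, L, S, N, C, B, H, G

Visit R; enqueue M, A, D, I → queue [M, A, D, I]
Visit M; enqueue K, J, Q, F, O, P → queue [A, D, I, K, J, Q, F, O, P]
Visit A; enqueue E, L, S → queue [D, I, K, J, Q, F, O, P, E, L, S]
Visit D; enqueue N → queue [I, K, J, Q, F, O, P, E, L, S, N]
Visit I; enqueue C → queue [K, J, Q, F, O, P, E, L, S, N, C]
Visit K; enqueue B → queue [J, Q, F, O, P, E, L, S, N, C, B]
Visit J; enqueue H, G → queue [Q, F, O, P, E, L, S, N, C, B, H, G]
Visit Q → queue [F, O, P, E, L, S, N, C, B, H, G]
Visit F → queue [O, P, E, L, S, N, C, B, H, G]
Visit O → queue [P, E, L, S, N, C, B, H, G]
Visit P → queue [E, L, S, N, C, B, H, G]
Visit E → queue [L, S, N, C, B, H, G]
Visit L → queue [S, N, C, B, H, G]
Visit S → queue [N, C, B, H, G]
Visit N → queue [C, B, H, G]
Visit C → queue [B, H, G]
Visit B → queue [H, G]
Visit H → queue [G]
Visit G → queue []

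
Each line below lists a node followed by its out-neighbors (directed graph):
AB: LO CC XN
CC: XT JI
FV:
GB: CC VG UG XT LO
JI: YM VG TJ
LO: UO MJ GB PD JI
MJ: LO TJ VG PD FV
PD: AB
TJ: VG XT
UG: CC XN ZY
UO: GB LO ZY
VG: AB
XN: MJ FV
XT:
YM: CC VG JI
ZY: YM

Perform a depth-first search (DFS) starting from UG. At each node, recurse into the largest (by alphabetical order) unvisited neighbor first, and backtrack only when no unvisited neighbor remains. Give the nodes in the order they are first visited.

UG, ZY, YM, VG, AB, XN, MJ, TJ, XT, PD, LO, UO, GB, CC, JI, FV

Visit UG
UG → ZY
ZY → YM
YM → VG
VG → AB
AB → XN
XN → MJ
MJ → TJ
TJ → XT
MJ → PD
MJ → LO
LO → UO
UO → GB
GB → CC
CC → JI
MJ → FV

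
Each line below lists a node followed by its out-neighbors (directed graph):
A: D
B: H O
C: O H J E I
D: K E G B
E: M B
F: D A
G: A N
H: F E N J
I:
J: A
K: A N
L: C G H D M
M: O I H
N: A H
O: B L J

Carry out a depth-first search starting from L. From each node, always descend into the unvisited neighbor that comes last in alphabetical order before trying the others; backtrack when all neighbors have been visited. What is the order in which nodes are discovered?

L, M, O, J, A, D, K, N, H, F, E, B, G, I, C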